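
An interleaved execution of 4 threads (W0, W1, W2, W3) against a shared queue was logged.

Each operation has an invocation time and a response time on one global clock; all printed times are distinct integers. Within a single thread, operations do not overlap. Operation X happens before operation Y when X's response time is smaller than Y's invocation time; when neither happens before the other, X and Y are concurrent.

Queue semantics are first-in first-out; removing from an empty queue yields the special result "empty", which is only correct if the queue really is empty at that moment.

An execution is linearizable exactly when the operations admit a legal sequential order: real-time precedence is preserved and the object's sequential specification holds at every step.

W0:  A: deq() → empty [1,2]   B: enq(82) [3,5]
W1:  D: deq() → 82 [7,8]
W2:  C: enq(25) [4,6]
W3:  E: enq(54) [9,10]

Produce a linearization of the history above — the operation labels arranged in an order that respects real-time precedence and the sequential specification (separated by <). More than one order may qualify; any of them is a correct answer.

after step 1 (A deq() → empty): queue <>
after step 2 (B enq(82)): queue <82>
after step 3 (C enq(25)): queue <82,25>
after step 4 (D deq() → 82): queue <25>
after step 5 (E enq(54)): queue <25,54>

A < B < C < D < E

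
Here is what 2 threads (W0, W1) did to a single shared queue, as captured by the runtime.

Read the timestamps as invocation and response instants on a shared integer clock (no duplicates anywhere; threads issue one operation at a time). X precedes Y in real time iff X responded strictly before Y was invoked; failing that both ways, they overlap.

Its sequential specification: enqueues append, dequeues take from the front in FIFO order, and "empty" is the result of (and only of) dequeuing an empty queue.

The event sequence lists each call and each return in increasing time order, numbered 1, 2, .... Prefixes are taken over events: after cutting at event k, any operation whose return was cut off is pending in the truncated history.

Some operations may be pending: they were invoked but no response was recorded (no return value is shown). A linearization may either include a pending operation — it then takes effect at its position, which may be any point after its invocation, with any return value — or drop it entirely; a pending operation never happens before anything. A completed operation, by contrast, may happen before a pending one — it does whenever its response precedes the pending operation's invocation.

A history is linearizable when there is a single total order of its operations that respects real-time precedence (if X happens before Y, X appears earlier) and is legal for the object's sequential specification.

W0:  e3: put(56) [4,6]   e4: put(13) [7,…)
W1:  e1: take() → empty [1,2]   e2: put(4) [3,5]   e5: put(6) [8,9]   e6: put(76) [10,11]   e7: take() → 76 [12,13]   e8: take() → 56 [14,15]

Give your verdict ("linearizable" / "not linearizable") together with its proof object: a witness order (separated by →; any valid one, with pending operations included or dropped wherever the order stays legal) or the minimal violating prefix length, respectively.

through event 12 a valid linearization exists; event 13 (e7 responding at time 13) ends that
2 orders of the 6 completed queue ops respect real time; none is legal
completion choices over the 1 pending operation (e4) were checked; none helps
sample order e1, e2, e3, e5, e6, e7 (pending dropped) stalls at step 6 — e7 take() → 76 has no legal effect
sample order e1, e3, e2, e5, e6, e7 (pending dropped) stalls at step 6 — e7 take() → 76 has no legal effect

not linearizable — minimal violating prefix: 13 events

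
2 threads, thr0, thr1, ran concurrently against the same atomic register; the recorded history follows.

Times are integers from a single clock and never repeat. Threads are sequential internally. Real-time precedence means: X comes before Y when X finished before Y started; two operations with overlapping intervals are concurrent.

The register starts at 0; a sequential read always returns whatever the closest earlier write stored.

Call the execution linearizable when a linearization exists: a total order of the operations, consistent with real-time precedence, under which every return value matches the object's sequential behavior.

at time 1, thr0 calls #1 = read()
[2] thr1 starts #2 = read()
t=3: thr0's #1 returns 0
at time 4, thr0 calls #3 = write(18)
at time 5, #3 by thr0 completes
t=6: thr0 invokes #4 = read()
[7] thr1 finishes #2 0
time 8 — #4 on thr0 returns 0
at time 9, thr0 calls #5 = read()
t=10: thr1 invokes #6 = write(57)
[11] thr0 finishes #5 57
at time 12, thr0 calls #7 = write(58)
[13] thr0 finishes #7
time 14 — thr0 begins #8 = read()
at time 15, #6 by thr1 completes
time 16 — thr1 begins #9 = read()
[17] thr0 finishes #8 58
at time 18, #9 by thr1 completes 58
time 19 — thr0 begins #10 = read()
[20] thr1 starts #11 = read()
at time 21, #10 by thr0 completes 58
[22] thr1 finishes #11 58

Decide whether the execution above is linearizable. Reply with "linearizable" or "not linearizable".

not linearizable

prefix check: 1..7 passes, 1..8 fails once #4's time-8 response joins
4 completed operations, 4 real-time-consistent orders — every atomic register replay fails
for example #1, #2, #3, #4 fails at step 4: #4 read() → 0 is not legal there
for example #1, #3, #2, #4 fails at step 3: #2 read() → 0 is not legal there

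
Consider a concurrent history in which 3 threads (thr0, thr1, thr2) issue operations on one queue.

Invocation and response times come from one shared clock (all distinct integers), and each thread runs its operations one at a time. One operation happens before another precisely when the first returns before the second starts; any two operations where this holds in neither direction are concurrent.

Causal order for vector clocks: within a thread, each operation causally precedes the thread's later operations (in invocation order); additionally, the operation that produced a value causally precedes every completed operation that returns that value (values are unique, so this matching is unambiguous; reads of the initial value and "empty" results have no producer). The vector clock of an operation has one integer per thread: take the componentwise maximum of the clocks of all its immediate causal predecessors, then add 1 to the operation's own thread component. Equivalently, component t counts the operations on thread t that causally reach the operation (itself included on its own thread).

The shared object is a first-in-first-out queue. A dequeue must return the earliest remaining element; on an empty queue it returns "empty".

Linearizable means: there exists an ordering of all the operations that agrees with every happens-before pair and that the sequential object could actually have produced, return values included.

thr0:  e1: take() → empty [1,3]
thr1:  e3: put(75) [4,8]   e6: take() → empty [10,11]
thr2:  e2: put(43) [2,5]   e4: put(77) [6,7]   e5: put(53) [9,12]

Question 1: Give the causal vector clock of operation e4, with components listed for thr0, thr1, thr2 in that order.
root op e2, invoked 2: fresh clock plus thr2's own tick → (0, 0, 1)
root op e3, invoked 4: fresh clock plus thr1's own tick → (0, 1, 0)
root op e1, invoked 1: fresh clock plus thr0's own tick → (1, 0, 0)
merge at e4 (invoked 6): VC(e2)=(0, 0, 1), own-thread bump on thr2 → (0, 0, 2)
merge at e6 (invoked 10): VC(e3)=(0, 1, 0), own-thread bump on thr1 → (0, 2, 0)
merge at e5 (invoked 9): VC(e4)=(0, 0, 2), own-thread bump on thr2 → (0, 0, 3)
target: VC(e4) = (0, 0, 2)

(0, 0, 2)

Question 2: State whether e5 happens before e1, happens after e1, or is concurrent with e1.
e5 spans [9,12], e1 spans [1,3]
resp(e1)=3 < inv(e5)=9

after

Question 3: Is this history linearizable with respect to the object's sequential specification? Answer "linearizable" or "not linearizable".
the violation lands at event 11, e6's response at time 11: events 1..10 linearize, events 1..11 do not
checked exhaustively: 5 real-time-consistent orders of 5 completed operations, zero legal queue replays
include/drop combinations of the 1 pending operation (e5) were all tried; none helps
one such order, e1, e2, e3, e4, e6 (pending dropped), breaks at step 5 where e6 take() → empty is illegal
one such order, e1, e2, e4, e3, e6 (pending dropped), breaks at step 5 where e6 take() → empty is illegal

not linearizable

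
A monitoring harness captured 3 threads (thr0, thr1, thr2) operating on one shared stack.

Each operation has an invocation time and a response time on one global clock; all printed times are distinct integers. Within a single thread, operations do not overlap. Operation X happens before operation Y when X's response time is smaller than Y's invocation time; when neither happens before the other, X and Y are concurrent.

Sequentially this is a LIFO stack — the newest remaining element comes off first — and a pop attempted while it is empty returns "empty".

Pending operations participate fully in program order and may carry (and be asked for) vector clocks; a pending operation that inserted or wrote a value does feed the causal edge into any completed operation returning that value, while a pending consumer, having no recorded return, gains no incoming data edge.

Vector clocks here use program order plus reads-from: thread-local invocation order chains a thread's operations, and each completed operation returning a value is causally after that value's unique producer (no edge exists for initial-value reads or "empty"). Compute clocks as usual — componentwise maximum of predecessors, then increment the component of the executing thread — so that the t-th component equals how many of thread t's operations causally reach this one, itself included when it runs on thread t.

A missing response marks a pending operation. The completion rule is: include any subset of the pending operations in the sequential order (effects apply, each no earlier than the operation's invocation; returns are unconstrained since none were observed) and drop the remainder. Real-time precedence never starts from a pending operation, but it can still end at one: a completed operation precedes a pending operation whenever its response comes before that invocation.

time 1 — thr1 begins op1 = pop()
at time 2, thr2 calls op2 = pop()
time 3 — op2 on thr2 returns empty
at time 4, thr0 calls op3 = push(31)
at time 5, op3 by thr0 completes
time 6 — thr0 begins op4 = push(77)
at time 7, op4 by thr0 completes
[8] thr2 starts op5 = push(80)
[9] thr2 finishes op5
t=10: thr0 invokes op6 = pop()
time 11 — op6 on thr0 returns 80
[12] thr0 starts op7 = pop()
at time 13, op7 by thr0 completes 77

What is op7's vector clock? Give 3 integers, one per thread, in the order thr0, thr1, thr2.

(4, 0, 2)

invoked at 2, op2 has no predecessors; its own thr2 bump gives (0, 0, 1)
invoked at 1, op1 has no predecessors; its own thr1 bump gives (0, 1, 0)
invoked at 4, op3 has no predecessors; its own thr0 bump gives (1, 0, 0)
invoked at 8, op5 merges VC(op2)=(0, 0, 1) and bumps thr2's slot → (0, 0, 2)
invoked at 6, op4 merges VC(op3)=(1, 0, 0) and bumps thr0's slot → (2, 0, 0)
invoked at 10, op6 merges VC(op4)=(2, 0, 0), VC(op5)=(0, 0, 2) and bumps thr0's slot → (3, 0, 2)
invoked at 12, op7 merges VC(op4)=(2, 0, 0), VC(op6)=(3, 0, 2) and bumps thr0's slot → (4, 0, 2)
target: VC(op7) = (4, 0, 2)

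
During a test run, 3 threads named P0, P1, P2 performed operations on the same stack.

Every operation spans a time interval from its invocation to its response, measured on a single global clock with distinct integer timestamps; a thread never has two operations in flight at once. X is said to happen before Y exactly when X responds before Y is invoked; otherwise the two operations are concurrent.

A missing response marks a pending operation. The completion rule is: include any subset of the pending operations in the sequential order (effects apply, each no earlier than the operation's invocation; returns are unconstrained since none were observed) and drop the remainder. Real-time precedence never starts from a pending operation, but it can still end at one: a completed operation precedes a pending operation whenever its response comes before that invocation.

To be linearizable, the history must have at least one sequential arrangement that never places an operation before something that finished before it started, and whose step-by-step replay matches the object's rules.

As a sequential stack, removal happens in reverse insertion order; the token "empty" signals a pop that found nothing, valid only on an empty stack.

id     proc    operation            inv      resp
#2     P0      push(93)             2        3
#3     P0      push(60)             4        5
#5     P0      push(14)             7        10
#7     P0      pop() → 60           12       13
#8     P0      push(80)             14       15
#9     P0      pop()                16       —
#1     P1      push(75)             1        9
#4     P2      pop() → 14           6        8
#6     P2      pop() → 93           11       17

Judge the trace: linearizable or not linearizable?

one valid linearization: #1, #2, #3, #5, #4, #7, #6, #8
after step 1 (#1 push(75)): stack <75>
after step 2 (#2 push(93)): stack <75,93>
after step 3 (#3 push(60)): stack <75,93,60>
after step 4 (#5 push(14)): stack <75,93,60,14>
after step 5 (#4 pop() → 14): stack <75,93,60>
after step 6 (#7 pop() → 60): stack <75,93>
after step 7 (#6 pop() → 93): stack <75>
after step 8 (#8 push(80)): stack <75,80>

linearizable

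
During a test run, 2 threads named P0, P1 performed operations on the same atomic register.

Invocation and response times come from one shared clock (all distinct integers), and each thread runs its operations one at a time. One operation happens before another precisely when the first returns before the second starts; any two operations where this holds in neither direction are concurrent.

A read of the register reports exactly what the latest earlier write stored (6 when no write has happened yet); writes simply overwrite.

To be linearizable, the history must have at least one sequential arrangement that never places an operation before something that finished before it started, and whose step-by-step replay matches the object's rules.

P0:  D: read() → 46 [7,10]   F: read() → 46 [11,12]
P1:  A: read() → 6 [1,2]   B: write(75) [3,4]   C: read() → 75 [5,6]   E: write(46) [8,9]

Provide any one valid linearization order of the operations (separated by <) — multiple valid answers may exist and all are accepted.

step 1: A read() → 6 — value 6
step 2: B write(75) — value 75
step 3: C read() → 75 — value 75
step 4: E write(46) — value 46
step 5: D read() → 46 — value 46
step 6: F read() → 46 — value 46

A < B < C < E < D < F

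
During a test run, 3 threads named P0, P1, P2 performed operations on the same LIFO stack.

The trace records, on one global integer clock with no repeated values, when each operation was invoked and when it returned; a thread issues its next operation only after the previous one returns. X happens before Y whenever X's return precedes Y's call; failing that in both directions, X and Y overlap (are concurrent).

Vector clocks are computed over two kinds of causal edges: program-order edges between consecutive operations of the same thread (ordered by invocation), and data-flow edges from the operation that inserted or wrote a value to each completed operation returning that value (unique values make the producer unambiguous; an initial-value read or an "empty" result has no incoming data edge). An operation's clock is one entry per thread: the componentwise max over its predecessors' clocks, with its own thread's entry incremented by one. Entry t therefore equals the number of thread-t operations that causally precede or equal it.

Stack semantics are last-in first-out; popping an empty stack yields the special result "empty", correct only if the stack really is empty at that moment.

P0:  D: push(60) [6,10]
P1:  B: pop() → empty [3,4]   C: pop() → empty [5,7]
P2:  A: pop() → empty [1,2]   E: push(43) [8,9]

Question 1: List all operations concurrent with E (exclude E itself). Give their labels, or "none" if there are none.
D

concurrent with E ([8,9]): every op whose interval crosses 8..9
A [1,2]: before
B [3,4]: before
C [5,7]: before
D [6,10]: concurrent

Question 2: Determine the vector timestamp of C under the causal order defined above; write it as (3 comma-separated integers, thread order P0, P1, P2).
(0, 2, 0)

VC(A, invoked at 1): no causal predecessors; +1 on P2 → (0, 0, 1)
VC(B, invoked at 3): no causal predecessors; +1 on P1 → (0, 1, 0)
VC(D, invoked at 6): no causal predecessors; +1 on P0 → (1, 0, 0)
E, invoked 8, takes VC(A)=(0, 0, 1) under max, adds 1 for P2 → (0, 0, 2)
C, invoked 5, takes VC(B)=(0, 1, 0) under max, adds 1 for P1 → (0, 2, 0)
target: VC(C) = (0, 2, 0)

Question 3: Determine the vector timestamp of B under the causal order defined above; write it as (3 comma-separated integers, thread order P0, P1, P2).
(0, 1, 0)

no predecessors for A (invoked 1): P2 increments from zero → (0, 0, 1)
no predecessors for B (invoked 3): P1 increments from zero → (0, 1, 0)
no predecessors for D (invoked 6): P0 increments from zero → (1, 0, 0)
VC(E, invoked at 8): max of VC(A)=(0, 0, 1), then +1 on thread P2 → (0, 0, 2)
VC(C, invoked at 5): max of VC(B)=(0, 1, 0), then +1 on thread P1 → (0, 2, 0)
target: VC(B) = (0, 1, 0)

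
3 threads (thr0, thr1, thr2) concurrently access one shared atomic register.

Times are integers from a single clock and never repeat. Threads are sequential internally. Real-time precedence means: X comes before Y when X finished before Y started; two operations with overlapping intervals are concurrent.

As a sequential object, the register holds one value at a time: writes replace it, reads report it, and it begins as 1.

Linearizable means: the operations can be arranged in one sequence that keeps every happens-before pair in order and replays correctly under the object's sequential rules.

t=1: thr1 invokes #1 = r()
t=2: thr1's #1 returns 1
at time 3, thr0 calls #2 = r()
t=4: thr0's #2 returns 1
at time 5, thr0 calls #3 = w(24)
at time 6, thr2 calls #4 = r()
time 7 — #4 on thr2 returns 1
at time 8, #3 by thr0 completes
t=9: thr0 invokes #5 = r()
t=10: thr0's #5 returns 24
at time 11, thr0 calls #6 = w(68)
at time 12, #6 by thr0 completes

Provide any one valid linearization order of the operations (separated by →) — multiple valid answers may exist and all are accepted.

#1 → #2 → #4 → #3 → #5 → #6

after step 1 (#1 r() → 1): value 1
after step 2 (#2 r() → 1): value 1
after step 3 (#4 r() → 1): value 1
after step 4 (#3 w(24)): value 24
after step 5 (#5 r() → 24): value 24
after step 6 (#6 w(68)): value 68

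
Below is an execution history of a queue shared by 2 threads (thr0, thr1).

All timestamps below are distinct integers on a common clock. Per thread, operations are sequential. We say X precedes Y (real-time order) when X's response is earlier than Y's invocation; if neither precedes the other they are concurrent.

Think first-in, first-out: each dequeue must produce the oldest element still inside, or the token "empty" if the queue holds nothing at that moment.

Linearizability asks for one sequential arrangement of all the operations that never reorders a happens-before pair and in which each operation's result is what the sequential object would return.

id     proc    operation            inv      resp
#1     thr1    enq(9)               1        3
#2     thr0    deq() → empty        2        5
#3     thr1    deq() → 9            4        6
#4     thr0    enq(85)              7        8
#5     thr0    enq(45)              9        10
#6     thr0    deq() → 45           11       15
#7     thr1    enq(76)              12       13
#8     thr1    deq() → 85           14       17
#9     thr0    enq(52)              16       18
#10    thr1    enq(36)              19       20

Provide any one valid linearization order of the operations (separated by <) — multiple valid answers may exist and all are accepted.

after step 1 (#1 enq(9)): queue <9>
after step 2 (#3 deq() → 9): queue <>
after step 3 (#2 deq() → empty): queue <>
after step 4 (#4 enq(85)): queue <85>
after step 5 (#5 enq(45)): queue <85,45>
after step 6 (#7 enq(76)): queue <85,45,76>
after step 7 (#8 deq() → 85): queue <45,76>
after step 8 (#6 deq() → 45): queue <76>
after step 9 (#9 enq(52)): queue <76,52>
after step 10 (#10 enq(36)): queue <76,52,36>

#1 < #3 < #2 < #4 < #5 < #7 < #8 < #6 < #9 < #10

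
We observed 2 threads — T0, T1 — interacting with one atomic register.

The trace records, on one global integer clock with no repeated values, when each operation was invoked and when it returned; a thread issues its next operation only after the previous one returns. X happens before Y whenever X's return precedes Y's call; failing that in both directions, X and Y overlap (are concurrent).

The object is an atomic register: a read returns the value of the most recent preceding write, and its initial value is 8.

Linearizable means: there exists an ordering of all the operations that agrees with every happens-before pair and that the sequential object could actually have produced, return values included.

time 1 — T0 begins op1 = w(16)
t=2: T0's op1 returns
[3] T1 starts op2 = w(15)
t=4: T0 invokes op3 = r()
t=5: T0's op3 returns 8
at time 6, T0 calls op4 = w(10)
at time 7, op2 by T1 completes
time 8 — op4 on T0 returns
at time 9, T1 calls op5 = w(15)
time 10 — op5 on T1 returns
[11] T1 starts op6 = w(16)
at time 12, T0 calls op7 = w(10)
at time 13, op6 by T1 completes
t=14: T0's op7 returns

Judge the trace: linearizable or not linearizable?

not linearizable

the violation lands at event 5, op3's response at time 5: events 1..4 linearize, events 1..5 do not
one real-time candidate order over the 2 completed operations — the atomic register replay rejects it
include/drop combinations of the 1 pending operation (op2) were all tried; none helps
sample order op1, op3 (pending dropped) stalls at step 2 — op3 r() → 8 has no legal effect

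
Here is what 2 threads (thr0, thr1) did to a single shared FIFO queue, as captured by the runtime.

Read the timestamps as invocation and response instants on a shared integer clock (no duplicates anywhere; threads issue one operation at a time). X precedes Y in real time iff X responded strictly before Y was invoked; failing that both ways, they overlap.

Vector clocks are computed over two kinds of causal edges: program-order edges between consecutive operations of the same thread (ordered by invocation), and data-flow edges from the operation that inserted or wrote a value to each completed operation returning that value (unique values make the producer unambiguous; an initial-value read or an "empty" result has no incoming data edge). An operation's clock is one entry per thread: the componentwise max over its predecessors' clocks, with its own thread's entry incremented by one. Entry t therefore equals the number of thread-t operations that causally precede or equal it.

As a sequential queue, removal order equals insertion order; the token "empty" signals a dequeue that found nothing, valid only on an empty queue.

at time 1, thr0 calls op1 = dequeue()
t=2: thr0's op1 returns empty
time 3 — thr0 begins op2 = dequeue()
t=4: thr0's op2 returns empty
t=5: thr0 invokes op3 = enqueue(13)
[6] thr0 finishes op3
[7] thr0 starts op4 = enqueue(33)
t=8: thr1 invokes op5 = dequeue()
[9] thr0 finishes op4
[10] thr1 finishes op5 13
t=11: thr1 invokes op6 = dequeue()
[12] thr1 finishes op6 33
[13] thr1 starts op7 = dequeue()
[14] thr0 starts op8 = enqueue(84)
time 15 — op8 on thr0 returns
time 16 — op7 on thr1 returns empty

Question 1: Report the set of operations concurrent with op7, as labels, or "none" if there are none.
Answer: op8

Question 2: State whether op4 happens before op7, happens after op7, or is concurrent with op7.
Answer: before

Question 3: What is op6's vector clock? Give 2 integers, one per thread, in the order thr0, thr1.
Answer: (4, 2)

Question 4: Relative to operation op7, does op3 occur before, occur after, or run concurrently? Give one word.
Answer: before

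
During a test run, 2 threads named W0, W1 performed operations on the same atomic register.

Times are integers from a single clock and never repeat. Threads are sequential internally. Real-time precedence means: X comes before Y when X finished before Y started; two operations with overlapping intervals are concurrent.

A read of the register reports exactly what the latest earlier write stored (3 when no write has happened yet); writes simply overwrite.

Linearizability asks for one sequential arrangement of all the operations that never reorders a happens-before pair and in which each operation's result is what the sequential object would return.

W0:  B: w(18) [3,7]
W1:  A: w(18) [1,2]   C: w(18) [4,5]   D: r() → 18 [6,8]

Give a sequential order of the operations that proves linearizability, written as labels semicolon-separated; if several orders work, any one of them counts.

after step 1 (A w(18)): value 18
after step 2 (B w(18)): value 18
after step 3 (C w(18)): value 18
after step 4 (D r() → 18): value 18

A; B; C; D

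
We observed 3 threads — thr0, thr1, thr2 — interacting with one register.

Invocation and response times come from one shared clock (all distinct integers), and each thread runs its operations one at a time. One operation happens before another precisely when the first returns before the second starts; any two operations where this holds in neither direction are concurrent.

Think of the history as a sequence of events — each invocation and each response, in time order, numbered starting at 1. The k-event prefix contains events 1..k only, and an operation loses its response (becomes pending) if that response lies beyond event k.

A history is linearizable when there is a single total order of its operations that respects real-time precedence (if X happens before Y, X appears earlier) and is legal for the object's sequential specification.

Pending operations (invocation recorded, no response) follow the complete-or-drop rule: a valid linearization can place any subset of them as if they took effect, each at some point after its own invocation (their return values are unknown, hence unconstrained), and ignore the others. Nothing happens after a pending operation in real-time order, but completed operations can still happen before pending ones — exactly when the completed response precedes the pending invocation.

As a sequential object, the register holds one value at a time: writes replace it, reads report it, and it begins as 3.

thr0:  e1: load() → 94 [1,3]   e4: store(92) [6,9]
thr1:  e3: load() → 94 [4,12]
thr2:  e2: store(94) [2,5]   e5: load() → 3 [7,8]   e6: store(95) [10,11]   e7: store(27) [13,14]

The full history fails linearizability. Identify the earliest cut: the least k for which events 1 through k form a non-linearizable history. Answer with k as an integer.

a valid linearization of events 1..7 exists, for instance e2, e1:
after step 1 (e2 store(94)): value 94
after step 2 (e1 load() → 94): value 94
include event 8 — e5 responding at 8 — and every candidate order breaks
include/drop combinations of the 2 pending operations (e3, e4) were all tried; none helps
e.g. e1, e2, e5 (pending dropped): illegal at step 1, since e1 load() → 94 cannot apply there
e.g. e2, e1, e5 (pending dropped): illegal at step 3, since e5 load() → 3 cannot apply there

8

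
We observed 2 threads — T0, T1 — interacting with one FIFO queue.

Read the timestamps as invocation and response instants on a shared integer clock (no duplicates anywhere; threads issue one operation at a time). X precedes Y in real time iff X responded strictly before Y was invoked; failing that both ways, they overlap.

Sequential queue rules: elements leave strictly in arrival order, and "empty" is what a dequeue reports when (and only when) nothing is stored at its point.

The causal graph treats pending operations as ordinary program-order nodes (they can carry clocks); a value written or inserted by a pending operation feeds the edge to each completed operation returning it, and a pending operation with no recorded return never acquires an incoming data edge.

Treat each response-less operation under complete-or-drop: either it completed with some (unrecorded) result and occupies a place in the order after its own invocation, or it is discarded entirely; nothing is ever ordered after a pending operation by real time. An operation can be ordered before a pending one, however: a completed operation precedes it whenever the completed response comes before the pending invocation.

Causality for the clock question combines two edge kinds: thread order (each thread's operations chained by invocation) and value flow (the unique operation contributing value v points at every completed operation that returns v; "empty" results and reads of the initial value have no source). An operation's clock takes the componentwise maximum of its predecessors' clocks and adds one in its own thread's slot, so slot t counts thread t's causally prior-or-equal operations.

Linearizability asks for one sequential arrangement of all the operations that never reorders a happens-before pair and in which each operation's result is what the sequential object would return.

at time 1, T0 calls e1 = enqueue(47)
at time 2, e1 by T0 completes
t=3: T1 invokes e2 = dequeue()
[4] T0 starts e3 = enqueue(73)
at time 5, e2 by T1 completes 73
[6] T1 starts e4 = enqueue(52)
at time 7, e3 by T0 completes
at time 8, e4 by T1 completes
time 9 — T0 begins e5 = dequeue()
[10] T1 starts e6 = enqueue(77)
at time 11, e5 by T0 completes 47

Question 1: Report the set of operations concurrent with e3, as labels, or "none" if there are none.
e2, e4

e3 spans [4,7]: anything still running between times 4 and 7 counts as concurrent
e1 [1,2]: before
e2 [3,5]: concurrent
e4 [6,8]: concurrent
e5 [9,11]: after
e6 [10,…): after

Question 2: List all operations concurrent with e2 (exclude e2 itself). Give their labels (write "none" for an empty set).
e3

e2 runs from 3 to 5; window-overlapping ops are concurrent
e1 [1,2]: before
e3 [4,7]: concurrent
e4 [6,8]: after
e5 [9,11]: after
e6 [10,…): after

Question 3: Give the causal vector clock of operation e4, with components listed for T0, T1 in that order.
(2, 2)

VC(e1, invoked at 1): no causal predecessors; +1 on T0 → (1, 0)
merge at e3 (invoked 4): VC(e1)=(1, 0), own-thread bump on T0 → (2, 0)
merge at e2 (invoked 3): VC(e3)=(2, 0), own-thread bump on T1 → (2, 1)
merge at e5 (invoked 9): VC(e1)=(1, 0), VC(e3)=(2, 0), own-thread bump on T0 → (3, 0)
merge at e4 (invoked 6): VC(e2)=(2, 1), own-thread bump on T1 → (2, 2)
merge at e6 (invoked 10): VC(e4)=(2, 2), own-thread bump on T1 → (2, 3)
target: VC(e4) = (2, 2)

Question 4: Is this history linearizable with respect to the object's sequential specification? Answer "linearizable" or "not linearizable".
not linearizable

prefix check: 1..4 passes, 1..5 fails once e2's time-5 response joins
exhaustive check: the 2 completed FIFO queue ops admit one real-time order; illegal
every completion of the 1 pending operation (e3) was checked; none linearizes
take e1, e2 (pending dropped): step 2 already fails, because e2 dequeue() → 73 cannot occur there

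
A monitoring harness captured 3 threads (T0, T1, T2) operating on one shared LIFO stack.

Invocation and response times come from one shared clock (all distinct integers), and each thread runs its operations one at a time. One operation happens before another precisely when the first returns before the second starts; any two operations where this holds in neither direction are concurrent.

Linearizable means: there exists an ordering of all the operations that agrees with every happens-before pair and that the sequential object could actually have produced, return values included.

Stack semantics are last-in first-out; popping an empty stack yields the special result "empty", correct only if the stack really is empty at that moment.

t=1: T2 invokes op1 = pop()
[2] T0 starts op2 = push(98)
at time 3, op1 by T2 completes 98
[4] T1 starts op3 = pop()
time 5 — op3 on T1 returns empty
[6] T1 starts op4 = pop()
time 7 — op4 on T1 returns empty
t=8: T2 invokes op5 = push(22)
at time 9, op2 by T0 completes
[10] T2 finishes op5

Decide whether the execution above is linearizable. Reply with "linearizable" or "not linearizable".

linearizable

one valid linearization: op2, op1, op3, op4, op5
after step 1 (op2 push(98)): stack <98>
after step 2 (op1 pop() → 98): stack <>
after step 3 (op3 pop() → empty): stack <>
after step 4 (op4 pop() → empty): stack <>
after step 5 (op5 push(22)): stack <22>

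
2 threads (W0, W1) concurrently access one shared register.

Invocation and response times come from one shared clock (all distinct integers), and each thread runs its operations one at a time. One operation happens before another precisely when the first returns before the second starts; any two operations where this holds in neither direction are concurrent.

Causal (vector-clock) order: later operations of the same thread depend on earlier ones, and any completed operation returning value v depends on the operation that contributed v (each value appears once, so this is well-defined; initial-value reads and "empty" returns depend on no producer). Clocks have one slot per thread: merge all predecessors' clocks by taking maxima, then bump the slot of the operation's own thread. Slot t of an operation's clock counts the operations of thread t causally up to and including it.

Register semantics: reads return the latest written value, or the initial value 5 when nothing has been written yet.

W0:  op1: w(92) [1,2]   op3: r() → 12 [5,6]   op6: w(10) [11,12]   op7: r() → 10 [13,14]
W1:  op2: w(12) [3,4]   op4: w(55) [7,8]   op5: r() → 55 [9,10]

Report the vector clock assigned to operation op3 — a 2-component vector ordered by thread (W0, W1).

VC(op2, invoked at 3): no causal predecessors; +1 on W1 → (0, 1)
VC(op1, invoked at 1): no causal predecessors; +1 on W0 → (1, 0)
merge at op4 (invoked 7): VC(op2)=(0, 1), own-thread bump on W1 → (0, 2)
merge at op5 (invoked 9): VC(op4)=(0, 2), own-thread bump on W1 → (0, 3)
merge at op3 (invoked 5): VC(op1)=(1, 0), VC(op2)=(0, 1), own-thread bump on W0 → (2, 1)
merge at op6 (invoked 11): VC(op3)=(2, 1), own-thread bump on W0 → (3, 1)
merge at op7 (invoked 13): VC(op6)=(3, 1), own-thread bump on W0 → (4, 1)
target: VC(op3) = (2, 1)

(2, 1)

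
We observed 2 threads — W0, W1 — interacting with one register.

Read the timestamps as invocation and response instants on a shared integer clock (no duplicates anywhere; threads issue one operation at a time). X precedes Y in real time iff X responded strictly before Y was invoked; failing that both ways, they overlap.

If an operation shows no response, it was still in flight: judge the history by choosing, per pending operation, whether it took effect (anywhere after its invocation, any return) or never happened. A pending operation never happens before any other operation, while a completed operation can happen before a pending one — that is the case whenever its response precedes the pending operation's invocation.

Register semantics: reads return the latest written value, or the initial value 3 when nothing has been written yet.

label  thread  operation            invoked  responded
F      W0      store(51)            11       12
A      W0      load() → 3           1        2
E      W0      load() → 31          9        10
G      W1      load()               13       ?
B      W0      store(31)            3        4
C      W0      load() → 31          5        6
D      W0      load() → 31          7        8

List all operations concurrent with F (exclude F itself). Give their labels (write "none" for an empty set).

none

F spans [11,12]: anything still running between times 11 and 12 counts as concurrent
A [1,2]: before
B [3,4]: before
C [5,6]: before
D [7,8]: before
E [9,10]: before
G [13,…): after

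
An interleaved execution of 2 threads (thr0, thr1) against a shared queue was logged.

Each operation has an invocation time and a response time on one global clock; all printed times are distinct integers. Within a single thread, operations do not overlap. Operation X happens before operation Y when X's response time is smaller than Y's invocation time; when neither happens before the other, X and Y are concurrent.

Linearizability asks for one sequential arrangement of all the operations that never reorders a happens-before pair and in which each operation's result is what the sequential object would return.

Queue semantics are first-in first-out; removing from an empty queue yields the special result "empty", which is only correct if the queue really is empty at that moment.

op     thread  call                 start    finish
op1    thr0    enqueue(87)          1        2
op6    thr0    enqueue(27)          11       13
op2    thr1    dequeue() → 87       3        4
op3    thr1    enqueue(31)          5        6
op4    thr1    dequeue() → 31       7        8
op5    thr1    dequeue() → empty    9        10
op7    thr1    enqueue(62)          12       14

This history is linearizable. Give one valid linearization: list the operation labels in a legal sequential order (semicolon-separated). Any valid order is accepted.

op1; op2; op3; op4; op5; op6; op7

1. op1 enqueue(87), leaving queue <87>
2. op2 dequeue() → 87, leaving queue <>
3. op3 enqueue(31), leaving queue <31>
4. op4 dequeue() → 31, leaving queue <>
5. op5 dequeue() → empty, leaving queue <>
6. op6 enqueue(27), leaving queue <27>
7. op7 enqueue(62), leaving queue <27,62>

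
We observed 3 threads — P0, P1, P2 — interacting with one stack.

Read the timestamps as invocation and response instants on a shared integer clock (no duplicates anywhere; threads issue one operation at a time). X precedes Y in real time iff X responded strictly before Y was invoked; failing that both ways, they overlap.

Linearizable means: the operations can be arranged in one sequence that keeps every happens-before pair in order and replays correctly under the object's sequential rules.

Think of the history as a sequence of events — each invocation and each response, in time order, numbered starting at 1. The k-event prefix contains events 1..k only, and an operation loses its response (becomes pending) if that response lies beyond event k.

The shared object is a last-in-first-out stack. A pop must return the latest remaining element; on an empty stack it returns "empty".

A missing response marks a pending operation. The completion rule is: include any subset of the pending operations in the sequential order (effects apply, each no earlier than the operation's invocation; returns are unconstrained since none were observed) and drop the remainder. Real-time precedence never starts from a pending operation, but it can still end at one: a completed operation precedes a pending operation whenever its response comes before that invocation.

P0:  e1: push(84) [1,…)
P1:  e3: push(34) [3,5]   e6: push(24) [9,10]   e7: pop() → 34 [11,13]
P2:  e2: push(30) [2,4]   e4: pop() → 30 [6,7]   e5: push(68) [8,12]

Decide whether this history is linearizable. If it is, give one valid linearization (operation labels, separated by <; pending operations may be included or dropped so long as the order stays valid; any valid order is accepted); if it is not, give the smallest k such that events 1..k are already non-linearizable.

already the first 13 events (up to e7's response at time 13) admit no linearization; the first 12 still do
checked exhaustively: 6 real-time-consistent orders of 6 completed operations, zero legal stack replays
include/drop combinations of the 1 pending operation (e1) were all tried; none helps
for example e2, e3, e4, e5, e6, e7 (pending dropped) fails at step 3: e4 pop() → 30 is not legal there
for example e2, e3, e4, e6, e5, e7 (pending dropped) fails at step 3: e4 pop() → 30 is not legal there

not linearizable — minimal violating prefix: 13 events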